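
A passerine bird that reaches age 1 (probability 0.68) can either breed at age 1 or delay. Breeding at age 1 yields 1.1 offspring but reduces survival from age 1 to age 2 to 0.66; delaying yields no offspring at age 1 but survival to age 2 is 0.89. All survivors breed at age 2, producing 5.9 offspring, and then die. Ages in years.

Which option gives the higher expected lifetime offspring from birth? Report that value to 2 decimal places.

breed at age 1: R₀ = 0.68 × (1.1 + 0.66 × 5.9) = 0.68 × 4.9940 = 3.3959
delay to age 2: R₀ = 0.68 × (0.89 × 5.9) = 0.68 × 5.2510 = 3.5707
Higher: delay to age 2 (3.5707).

3.57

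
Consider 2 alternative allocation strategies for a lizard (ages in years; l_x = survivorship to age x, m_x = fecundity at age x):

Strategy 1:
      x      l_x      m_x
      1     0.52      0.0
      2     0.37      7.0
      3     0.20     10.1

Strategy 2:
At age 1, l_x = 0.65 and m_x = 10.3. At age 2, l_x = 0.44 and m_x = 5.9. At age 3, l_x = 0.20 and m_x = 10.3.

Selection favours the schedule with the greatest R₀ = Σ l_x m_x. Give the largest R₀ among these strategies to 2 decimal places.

11.35

Strategy 1: R₀ = 0.52×0.0 + 0.37×7.0 + 0.20×10.1 = 4.6100
Strategy 2: R₀ = 0.65×10.3 + 0.44×5.9 + 0.20×10.3 = 11.3510
Highest R₀: strategy 2 with 11.3510.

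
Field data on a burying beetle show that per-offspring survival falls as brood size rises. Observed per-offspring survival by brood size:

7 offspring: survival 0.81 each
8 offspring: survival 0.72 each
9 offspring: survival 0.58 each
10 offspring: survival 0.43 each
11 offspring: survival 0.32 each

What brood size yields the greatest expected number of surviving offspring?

8

Expected surviving offspring = c × s(c):
  c=7: 7 × 0.81 = 5.670
  c=8: 8 × 0.72 = 5.760
  c=9: 9 × 0.58 = 5.220
  c=10: 10 × 0.43 = 4.300
  c=11: 11 × 0.32 = 3.520
Maximum at c = 8 (5.760 surviving offspring).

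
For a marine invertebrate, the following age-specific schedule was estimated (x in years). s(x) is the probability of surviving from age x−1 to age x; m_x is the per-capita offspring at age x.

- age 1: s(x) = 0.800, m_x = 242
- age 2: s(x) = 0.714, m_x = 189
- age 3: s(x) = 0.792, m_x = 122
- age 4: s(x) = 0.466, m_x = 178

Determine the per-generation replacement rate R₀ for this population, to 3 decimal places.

394.273

Survivorship from birth: l_x = s_1·s_2·…·s_x.
  l_1 = 0.80000
  l_2 = 0.57120
  l_3 = 0.45239
  l_4 = 0.21081
R₀ = Σ l_x m_x:
  age 1: 0.80000 × 242 = 193.6000
  age 2: 0.57120 × 189 = 107.9568
  age 3: 0.45239 × 122 = 55.1916
  age 4: 0.21081 × 178 = 37.5242
R₀ = 193.6000 + 107.9568 + 55.1916 + 37.5242 = 394.2726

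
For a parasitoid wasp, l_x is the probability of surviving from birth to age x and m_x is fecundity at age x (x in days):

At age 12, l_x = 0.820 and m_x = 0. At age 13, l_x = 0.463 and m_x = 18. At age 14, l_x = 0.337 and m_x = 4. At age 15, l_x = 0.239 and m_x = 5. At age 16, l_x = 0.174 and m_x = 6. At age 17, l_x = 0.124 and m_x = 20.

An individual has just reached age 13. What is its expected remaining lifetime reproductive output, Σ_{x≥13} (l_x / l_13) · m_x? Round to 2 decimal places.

31.10

l_13 = 0.463. Conditional survival from age 13 to x is l_x / l_13.
  x=13: (0.463/0.463) × 18 = 18.0000
  x=14: (0.337/0.463) × 4 = 2.9114
  x=15: (0.239/0.463) × 5 = 2.5810
  x=16: (0.174/0.463) × 6 = 2.2549
  x=17: (0.124/0.463) × 20 = 5.3564
Sum = 18.0000 + 2.9114 + 2.5810 + 2.2549 + 5.3564 = 31.1037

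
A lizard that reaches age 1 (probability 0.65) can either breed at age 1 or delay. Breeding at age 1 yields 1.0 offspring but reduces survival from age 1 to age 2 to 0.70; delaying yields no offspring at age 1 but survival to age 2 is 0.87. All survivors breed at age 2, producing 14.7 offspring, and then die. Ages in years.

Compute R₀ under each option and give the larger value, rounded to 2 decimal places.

breed at age 1: R₀ = 0.65 × (1.0 + 0.70 × 14.7) = 0.65 × 11.2900 = 7.3385
delay to age 2: R₀ = 0.65 × (0.87 × 14.7) = 0.65 × 12.7890 = 8.3129
Higher: delay to age 2 (8.3129).

8.31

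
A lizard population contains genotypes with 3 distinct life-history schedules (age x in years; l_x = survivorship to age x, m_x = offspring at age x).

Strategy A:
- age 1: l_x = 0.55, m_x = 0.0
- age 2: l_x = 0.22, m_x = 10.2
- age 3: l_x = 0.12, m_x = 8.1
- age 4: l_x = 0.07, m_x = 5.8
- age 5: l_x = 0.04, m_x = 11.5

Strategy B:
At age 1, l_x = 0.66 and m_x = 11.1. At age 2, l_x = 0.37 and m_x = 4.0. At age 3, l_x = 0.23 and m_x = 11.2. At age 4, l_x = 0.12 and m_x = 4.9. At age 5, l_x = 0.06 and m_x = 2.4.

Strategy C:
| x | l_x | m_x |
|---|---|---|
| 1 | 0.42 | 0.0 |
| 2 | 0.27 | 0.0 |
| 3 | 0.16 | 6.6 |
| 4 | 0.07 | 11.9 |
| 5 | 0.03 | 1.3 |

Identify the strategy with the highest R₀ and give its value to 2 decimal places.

Strategy A: R₀ = 0.55×0.0 + 0.22×10.2 + 0.12×8.1 + 0.07×5.8 + 0.04×11.5 = 4.0820
Strategy B: R₀ = 0.66×11.1 + 0.37×4.0 + 0.23×11.2 + 0.12×4.9 + 0.06×2.4 = 12.1140
Strategy C: R₀ = 0.42×0.0 + 0.27×0.0 + 0.16×6.6 + 0.07×11.9 + 0.03×1.3 = 1.9280
Highest R₀: strategy B with 12.1140.

12.11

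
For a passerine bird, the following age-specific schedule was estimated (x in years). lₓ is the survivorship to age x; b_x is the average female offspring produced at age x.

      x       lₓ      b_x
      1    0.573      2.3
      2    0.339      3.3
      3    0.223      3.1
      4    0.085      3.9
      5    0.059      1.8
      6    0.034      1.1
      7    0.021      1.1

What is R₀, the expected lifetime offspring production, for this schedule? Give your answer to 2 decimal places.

3.63

R₀ = Σ lₓ b_x:
  age 1: 0.573 × 2.3 = 1.3179
  age 2: 0.339 × 3.3 = 1.1187
  age 3: 0.223 × 3.1 = 0.6913
  age 4: 0.085 × 3.9 = 0.3315
  age 5: 0.059 × 1.8 = 0.1062
  age 6: 0.034 × 1.1 = 0.0374
  age 7: 0.021 × 1.1 = 0.0231
R₀ = 1.3179 + 1.1187 + 0.6913 + 0.3315 + 0.1062 + 0.0374 + 0.0231 = 3.6261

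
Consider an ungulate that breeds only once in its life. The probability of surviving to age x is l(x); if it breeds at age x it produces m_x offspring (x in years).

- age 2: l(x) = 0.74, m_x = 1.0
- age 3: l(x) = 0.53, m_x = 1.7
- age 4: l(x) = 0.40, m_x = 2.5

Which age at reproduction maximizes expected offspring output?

Expected offspring if breeding at age x = l(x) × m_x:
  age 2: 0.74 × 1.0 = 0.740
  age 3: 0.53 × 1.7 = 0.901
  age 4: 0.40 × 2.5 = 1.000
Maximum at age 4 (1.000).

4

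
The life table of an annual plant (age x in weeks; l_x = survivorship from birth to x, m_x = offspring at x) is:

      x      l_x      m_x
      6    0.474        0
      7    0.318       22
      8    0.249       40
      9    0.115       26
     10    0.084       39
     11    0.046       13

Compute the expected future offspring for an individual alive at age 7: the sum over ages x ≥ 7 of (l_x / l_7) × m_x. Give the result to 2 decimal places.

l_7 = 0.318. Conditional survival from age 7 to x is l_x / l_7.
  x=7: (0.318/0.318) × 22 = 22.0000
  x=8: (0.249/0.318) × 40 = 31.3208
  x=9: (0.115/0.318) × 26 = 9.4025
  x=10: (0.084/0.318) × 39 = 10.3019
  x=11: (0.046/0.318) × 13 = 1.8805
Sum = 22.0000 + 31.3208 + 9.4025 + 10.3019 + 1.8805 = 74.9057

74.91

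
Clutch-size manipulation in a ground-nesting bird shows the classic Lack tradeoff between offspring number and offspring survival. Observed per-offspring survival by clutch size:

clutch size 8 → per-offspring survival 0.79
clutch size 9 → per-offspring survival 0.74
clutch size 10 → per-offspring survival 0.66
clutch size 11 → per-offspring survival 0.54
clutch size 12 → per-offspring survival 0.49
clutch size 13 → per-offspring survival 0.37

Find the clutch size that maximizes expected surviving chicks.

Expected surviving chicks = c × s(c):
  c=8: 8 × 0.79 = 6.320
  c=9: 9 × 0.74 = 6.660
  c=10: 10 × 0.66 = 6.600
  c=11: 11 × 0.54 = 5.940
  c=12: 12 × 0.49 = 5.880
  c=13: 13 × 0.37 = 4.810
Maximum at c = 9 (6.660 surviving chicks).

9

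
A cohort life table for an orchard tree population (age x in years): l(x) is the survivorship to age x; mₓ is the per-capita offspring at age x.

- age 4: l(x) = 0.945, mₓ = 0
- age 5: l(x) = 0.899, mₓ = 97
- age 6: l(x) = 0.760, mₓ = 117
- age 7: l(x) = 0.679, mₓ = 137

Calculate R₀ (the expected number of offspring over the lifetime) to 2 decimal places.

269.15

R₀ = Σ l(x) mₓ:
  age 4: 0.945 × 0 = 0.0000
  age 5: 0.899 × 97 = 87.2030
  age 6: 0.760 × 117 = 88.9200
  age 7: 0.679 × 137 = 93.0230
R₀ = 0.0000 + 87.2030 + 88.9200 + 93.0230 = 269.1460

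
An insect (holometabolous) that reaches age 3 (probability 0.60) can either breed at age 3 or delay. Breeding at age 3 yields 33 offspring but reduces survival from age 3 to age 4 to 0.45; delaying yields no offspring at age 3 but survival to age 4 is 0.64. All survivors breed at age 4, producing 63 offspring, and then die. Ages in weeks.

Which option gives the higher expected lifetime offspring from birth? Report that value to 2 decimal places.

36.81

breed at age 3: R₀ = 0.60 × (33 + 0.45 × 63) = 0.60 × 61.3500 = 36.8100
delay to age 4: R₀ = 0.60 × (0.64 × 63) = 0.60 × 40.3200 = 24.1920
Higher: breed at age 3 (36.8100).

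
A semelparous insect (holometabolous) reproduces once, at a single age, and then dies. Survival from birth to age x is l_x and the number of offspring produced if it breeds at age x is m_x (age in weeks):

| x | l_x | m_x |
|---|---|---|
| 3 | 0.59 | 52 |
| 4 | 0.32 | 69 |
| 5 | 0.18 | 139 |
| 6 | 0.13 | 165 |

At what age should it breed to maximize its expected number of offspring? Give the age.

3

Expected offspring if breeding at age x = l_x × m_x:
  age 3: 0.59 × 52 = 30.680
  age 4: 0.32 × 69 = 22.080
  age 5: 0.18 × 139 = 25.020
  age 6: 0.13 × 165 = 21.450
Maximum at age 3 (30.680).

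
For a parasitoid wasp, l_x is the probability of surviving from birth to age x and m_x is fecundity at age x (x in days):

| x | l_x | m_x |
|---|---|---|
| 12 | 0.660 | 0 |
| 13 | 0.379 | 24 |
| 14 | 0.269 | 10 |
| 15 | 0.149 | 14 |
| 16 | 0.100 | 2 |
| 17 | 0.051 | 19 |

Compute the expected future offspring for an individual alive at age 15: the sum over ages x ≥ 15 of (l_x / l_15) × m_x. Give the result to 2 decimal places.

21.85

l_15 = 0.149. Conditional survival from age 15 to x is l_x / l_15.
  x=15: (0.149/0.149) × 14 = 14.0000
  x=16: (0.100/0.149) × 2 = 1.3423
  x=17: (0.051/0.149) × 19 = 6.5034
Sum = 14.0000 + 1.3423 + 6.5034 = 21.8456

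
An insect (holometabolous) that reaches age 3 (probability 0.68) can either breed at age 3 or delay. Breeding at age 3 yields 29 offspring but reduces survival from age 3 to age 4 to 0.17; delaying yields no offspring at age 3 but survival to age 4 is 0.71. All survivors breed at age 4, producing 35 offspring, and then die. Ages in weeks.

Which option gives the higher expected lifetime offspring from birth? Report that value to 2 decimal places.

breed at age 3: R₀ = 0.68 × (29 + 0.17 × 35) = 0.68 × 34.9500 = 23.7660
delay to age 4: R₀ = 0.68 × (0.71 × 35) = 0.68 × 24.8500 = 16.8980
Higher: breed at age 3 (23.7660).

23.77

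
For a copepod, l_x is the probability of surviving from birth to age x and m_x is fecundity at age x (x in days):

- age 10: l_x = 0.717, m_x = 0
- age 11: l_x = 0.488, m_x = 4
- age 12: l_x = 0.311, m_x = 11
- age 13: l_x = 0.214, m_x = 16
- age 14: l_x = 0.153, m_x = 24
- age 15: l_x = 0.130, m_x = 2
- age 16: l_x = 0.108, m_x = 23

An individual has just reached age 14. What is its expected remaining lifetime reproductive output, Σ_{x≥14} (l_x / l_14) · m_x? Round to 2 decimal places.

41.93

l_14 = 0.153. Conditional survival from age 14 to x is l_x / l_14.
  x=14: (0.153/0.153) × 24 = 24.0000
  x=15: (0.130/0.153) × 2 = 1.6993
  x=16: (0.108/0.153) × 23 = 16.2353
Sum = 24.0000 + 1.6993 + 16.2353 = 41.9346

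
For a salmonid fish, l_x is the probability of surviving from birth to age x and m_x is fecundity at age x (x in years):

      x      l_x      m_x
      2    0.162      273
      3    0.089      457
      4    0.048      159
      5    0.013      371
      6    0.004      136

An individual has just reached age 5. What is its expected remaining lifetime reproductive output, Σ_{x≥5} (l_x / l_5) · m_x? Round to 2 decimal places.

412.85

l_5 = 0.013. Conditional survival from age 5 to x is l_x / l_5.
  x=5: (0.013/0.013) × 371 = 371.0000
  x=6: (0.004/0.013) × 136 = 41.8462
Sum = 371.0000 + 41.8462 = 412.8462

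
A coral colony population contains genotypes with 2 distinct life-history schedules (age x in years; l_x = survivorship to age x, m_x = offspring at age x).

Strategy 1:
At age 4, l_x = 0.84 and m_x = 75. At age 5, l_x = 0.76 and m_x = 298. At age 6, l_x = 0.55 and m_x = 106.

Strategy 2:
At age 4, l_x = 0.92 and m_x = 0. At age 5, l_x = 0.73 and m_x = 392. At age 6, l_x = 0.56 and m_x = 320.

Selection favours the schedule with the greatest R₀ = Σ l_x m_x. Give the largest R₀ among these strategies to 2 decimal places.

Strategy 1: R₀ = 0.84×75 + 0.76×298 + 0.55×106 = 347.7800
Strategy 2: R₀ = 0.92×0 + 0.73×392 + 0.56×320 = 465.3600
Highest R₀: strategy 2 with 465.3600.

465.36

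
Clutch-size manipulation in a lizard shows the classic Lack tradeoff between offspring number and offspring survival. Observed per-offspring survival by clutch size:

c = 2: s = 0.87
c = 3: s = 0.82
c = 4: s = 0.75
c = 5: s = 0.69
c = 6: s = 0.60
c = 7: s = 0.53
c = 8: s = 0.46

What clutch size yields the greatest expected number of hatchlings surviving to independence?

7

Expected hatchlings surviving to independence = c × s(c):
  c=2: 2 × 0.87 = 1.740
  c=3: 3 × 0.82 = 2.460
  c=4: 4 × 0.75 = 3.000
  c=5: 5 × 0.69 = 3.450
  c=6: 6 × 0.60 = 3.600
  c=7: 7 × 0.53 = 3.710
  c=8: 8 × 0.46 = 3.680
Maximum at c = 7 (3.710 hatchlings surviving to independence).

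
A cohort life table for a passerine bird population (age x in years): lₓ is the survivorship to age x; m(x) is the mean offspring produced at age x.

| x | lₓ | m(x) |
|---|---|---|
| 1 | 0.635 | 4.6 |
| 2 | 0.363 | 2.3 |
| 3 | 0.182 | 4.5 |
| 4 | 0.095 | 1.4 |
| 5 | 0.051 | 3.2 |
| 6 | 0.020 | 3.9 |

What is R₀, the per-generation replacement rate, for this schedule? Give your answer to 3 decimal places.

4.949

R₀ = Σ lₓ m(x):
  age 1: 0.635 × 4.6 = 2.9210
  age 2: 0.363 × 2.3 = 0.8349
  age 3: 0.182 × 4.5 = 0.8190
  age 4: 0.095 × 1.4 = 0.1330
  age 5: 0.051 × 3.2 = 0.1632
  age 6: 0.020 × 3.9 = 0.0780
R₀ = 2.9210 + 0.8349 + 0.8190 + 0.1330 + 0.1632 + 0.0780 = 4.9491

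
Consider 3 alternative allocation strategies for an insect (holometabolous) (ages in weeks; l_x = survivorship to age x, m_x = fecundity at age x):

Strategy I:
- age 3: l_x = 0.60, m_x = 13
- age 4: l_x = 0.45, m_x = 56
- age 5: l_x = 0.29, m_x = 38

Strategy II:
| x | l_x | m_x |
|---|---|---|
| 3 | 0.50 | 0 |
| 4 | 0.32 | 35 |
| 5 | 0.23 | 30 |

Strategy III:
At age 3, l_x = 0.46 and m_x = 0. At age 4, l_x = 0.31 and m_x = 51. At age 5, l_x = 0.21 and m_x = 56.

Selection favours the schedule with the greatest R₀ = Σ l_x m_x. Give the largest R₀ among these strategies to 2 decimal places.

Strategy I: R₀ = 0.60×13 + 0.45×56 + 0.29×38 = 44.0200
Strategy II: R₀ = 0.50×0 + 0.32×35 + 0.23×30 = 18.1000
Strategy III: R₀ = 0.46×0 + 0.31×51 + 0.21×56 = 27.5700
Highest R₀: strategy I with 44.0200.

44.02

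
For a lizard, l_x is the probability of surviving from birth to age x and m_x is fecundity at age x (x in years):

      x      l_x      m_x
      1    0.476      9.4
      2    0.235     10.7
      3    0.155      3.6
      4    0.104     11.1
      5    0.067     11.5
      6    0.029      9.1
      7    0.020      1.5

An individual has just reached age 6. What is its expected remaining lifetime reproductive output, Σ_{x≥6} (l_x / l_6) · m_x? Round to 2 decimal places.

10.13

l_6 = 0.029. Conditional survival from age 6 to x is l_x / l_6.
  x=6: (0.029/0.029) × 9.1 = 9.1000
  x=7: (0.020/0.029) × 1.5 = 1.0345
Sum = 9.1000 + 1.0345 = 10.1345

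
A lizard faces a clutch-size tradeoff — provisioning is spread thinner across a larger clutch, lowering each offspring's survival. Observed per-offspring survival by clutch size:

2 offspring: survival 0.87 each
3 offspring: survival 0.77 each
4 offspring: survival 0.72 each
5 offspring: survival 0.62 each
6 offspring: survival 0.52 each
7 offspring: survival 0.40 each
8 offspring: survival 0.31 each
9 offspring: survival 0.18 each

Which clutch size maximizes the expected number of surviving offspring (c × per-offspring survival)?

6

Expected surviving offspring = c × s(c):
  c=2: 2 × 0.87 = 1.740
  c=3: 3 × 0.77 = 2.310
  c=4: 4 × 0.72 = 2.880
  c=5: 5 × 0.62 = 3.100
  c=6: 6 × 0.52 = 3.120
  c=7: 7 × 0.40 = 2.800
  c=8: 8 × 0.31 = 2.480
  c=9: 9 × 0.18 = 1.620
Maximum at c = 6 (3.120 surviving offspring).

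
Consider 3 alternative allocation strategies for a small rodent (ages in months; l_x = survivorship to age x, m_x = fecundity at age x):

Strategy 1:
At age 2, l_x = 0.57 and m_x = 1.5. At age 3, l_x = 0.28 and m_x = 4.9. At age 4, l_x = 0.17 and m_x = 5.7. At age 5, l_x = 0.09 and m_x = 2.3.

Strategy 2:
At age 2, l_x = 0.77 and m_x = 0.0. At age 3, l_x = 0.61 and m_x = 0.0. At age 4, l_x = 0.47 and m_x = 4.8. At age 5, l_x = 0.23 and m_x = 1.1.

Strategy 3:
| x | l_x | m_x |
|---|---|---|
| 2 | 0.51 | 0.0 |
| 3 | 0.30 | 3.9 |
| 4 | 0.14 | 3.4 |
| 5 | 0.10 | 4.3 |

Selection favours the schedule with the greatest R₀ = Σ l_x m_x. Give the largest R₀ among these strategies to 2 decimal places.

3.40

Strategy 1: R₀ = 0.57×1.5 + 0.28×4.9 + 0.17×5.7 + 0.09×2.3 = 3.4030
Strategy 2: R₀ = 0.77×0.0 + 0.61×0.0 + 0.47×4.8 + 0.23×1.1 = 2.5090
Strategy 3: R₀ = 0.51×0.0 + 0.30×3.9 + 0.14×3.4 + 0.10×4.3 = 2.0760
Highest R₀: strategy 1 with 3.4030.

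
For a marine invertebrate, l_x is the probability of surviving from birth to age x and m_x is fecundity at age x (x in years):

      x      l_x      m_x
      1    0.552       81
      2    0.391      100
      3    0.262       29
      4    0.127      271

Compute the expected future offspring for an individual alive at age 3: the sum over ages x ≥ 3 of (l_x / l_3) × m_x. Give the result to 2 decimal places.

160.36

l_3 = 0.262. Conditional survival from age 3 to x is l_x / l_3.
  x=3: (0.262/0.262) × 29 = 29.0000
  x=4: (0.127/0.262) × 271 = 131.3626
Sum = 29.0000 + 131.3626 = 160.3626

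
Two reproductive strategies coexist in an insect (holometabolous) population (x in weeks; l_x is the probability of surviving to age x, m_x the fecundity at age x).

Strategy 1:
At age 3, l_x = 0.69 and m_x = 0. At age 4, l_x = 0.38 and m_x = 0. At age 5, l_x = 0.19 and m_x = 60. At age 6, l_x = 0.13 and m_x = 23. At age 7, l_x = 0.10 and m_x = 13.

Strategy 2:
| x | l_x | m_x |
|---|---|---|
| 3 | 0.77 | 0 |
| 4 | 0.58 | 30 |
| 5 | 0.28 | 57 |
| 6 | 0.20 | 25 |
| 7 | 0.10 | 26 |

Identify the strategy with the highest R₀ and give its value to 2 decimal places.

40.96

Strategy 1: R₀ = 0.69×0 + 0.38×0 + 0.19×60 + 0.13×23 + 0.10×13 = 15.6900
Strategy 2: R₀ = 0.77×0 + 0.58×30 + 0.28×57 + 0.20×25 + 0.10×26 = 40.9600
Highest R₀: strategy 2 with 40.9600.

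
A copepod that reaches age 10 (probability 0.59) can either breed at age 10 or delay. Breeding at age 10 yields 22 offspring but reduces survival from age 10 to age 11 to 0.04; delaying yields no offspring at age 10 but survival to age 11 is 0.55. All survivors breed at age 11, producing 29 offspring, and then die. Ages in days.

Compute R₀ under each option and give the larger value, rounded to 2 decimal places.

breed at age 10: R₀ = 0.59 × (22 + 0.04 × 29) = 0.59 × 23.1600 = 13.6644
delay to age 11: R₀ = 0.59 × (0.55 × 29) = 0.59 × 15.9500 = 9.4105
Higher: breed at age 10 (13.6644).

13.66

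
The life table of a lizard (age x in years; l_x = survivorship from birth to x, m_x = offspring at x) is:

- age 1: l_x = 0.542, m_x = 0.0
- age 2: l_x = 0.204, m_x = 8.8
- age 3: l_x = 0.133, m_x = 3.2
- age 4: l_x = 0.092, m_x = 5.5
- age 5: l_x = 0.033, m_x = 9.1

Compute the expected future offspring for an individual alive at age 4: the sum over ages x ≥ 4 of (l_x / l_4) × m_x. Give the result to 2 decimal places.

l_4 = 0.092. Conditional survival from age 4 to x is l_x / l_4.
  x=4: (0.092/0.092) × 5.5 = 5.5000
  x=5: (0.033/0.092) × 9.1 = 3.2641
Sum = 5.5000 + 3.2641 = 8.7641

8.76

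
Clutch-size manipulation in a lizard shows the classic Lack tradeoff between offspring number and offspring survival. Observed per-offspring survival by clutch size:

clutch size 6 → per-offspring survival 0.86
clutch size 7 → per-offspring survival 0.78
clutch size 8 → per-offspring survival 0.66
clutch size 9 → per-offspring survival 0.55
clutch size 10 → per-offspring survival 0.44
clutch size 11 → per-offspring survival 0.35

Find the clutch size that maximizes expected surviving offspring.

7

Expected surviving offspring = c × s(c):
  c=6: 6 × 0.86 = 5.160
  c=7: 7 × 0.78 = 5.460
  c=8: 8 × 0.66 = 5.280
  c=9: 9 × 0.55 = 4.950
  c=10: 10 × 0.44 = 4.400
  c=11: 11 × 0.35 = 3.850
Maximum at c = 7 (5.460 surviving offspring).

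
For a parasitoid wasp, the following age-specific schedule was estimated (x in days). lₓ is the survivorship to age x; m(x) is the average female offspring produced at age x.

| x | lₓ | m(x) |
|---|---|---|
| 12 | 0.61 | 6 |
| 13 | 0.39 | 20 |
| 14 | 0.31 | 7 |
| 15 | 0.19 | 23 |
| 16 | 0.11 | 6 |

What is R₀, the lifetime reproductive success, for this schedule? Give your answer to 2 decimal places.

R₀ = Σ lₓ m(x):
  age 12: 0.61 × 6 = 3.6600
  age 13: 0.39 × 20 = 7.8000
  age 14: 0.31 × 7 = 2.1700
  age 15: 0.19 × 23 = 4.3700
  age 16: 0.11 × 6 = 0.6600
R₀ = 3.6600 + 7.8000 + 2.1700 + 4.3700 + 0.6600 = 18.6600

18.66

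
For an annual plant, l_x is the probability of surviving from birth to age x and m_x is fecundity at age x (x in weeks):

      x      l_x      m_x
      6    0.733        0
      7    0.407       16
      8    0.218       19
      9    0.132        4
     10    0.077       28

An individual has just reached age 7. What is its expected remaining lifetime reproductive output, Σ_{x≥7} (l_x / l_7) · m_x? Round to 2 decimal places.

l_7 = 0.407. Conditional survival from age 7 to x is l_x / l_7.
  x=7: (0.407/0.407) × 16 = 16.0000
  x=8: (0.218/0.407) × 19 = 10.1769
  x=9: (0.132/0.407) × 4 = 1.2973
  x=10: (0.077/0.407) × 28 = 5.2973
Sum = 16.0000 + 10.1769 + 1.2973 + 5.2973 = 32.7715

32.77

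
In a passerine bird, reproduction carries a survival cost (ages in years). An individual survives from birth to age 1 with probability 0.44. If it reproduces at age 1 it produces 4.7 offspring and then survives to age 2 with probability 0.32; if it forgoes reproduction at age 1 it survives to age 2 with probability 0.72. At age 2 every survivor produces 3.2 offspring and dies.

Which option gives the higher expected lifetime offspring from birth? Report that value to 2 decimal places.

breed at age 1: R₀ = 0.44 × (4.7 + 0.32 × 3.2) = 0.44 × 5.7240 = 2.5186
delay to age 2: R₀ = 0.44 × (0.72 × 3.2) = 0.44 × 2.3040 = 1.0138
Higher: breed at age 1 (2.5186).

2.52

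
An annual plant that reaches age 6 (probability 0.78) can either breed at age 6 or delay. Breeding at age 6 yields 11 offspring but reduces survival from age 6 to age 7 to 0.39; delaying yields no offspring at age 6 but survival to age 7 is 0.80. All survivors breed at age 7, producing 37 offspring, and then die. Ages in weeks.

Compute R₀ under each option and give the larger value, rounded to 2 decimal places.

23.09

breed at age 6: R₀ = 0.78 × (11 + 0.39 × 37) = 0.78 × 25.4300 = 19.8354
delay to age 7: R₀ = 0.78 × (0.80 × 37) = 0.78 × 29.6000 = 23.0880
Higher: delay to age 7 (23.0880).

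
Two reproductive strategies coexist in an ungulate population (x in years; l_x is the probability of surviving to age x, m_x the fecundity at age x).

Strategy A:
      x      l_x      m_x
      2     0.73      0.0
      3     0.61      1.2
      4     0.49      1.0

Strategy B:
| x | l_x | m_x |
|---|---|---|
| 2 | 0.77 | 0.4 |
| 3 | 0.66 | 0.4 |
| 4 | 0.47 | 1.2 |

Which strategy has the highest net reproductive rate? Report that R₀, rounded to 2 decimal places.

1.22

Strategy A: R₀ = 0.73×0.0 + 0.61×1.2 + 0.49×1.0 = 1.2220
Strategy B: R₀ = 0.77×0.4 + 0.66×0.4 + 0.47×1.2 = 1.1360
Highest R₀: strategy A with 1.2220.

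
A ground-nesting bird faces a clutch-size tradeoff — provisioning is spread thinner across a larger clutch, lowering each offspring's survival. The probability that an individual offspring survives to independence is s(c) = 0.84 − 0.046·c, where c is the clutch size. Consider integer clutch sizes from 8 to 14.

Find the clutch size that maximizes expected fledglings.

9

Expected fledglings = c × s(c):
  c=8: 8 × 0.472 = 3.776
  c=9: 9 × 0.426 = 3.834
  c=10: 10 × 0.380 = 3.800
  c=11: 11 × 0.334 = 3.674
  c=12: 12 × 0.288 = 3.456
  c=13: 13 × 0.242 = 3.146
  c=14: 14 × 0.196 = 2.744
Maximum at c = 9 (3.834 fledglings).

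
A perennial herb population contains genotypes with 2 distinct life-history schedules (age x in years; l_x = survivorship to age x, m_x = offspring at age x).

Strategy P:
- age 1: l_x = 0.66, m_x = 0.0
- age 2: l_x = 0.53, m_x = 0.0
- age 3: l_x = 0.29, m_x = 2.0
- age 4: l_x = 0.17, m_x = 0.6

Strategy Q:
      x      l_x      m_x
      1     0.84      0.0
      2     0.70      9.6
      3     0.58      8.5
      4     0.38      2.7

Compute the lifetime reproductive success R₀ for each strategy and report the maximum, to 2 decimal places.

12.68

Strategy P: R₀ = 0.66×0.0 + 0.53×0.0 + 0.29×2.0 + 0.17×0.6 = 0.6820
Strategy Q: R₀ = 0.84×0.0 + 0.70×9.6 + 0.58×8.5 + 0.38×2.7 = 12.6760
Highest R₀: strategy Q with 12.6760.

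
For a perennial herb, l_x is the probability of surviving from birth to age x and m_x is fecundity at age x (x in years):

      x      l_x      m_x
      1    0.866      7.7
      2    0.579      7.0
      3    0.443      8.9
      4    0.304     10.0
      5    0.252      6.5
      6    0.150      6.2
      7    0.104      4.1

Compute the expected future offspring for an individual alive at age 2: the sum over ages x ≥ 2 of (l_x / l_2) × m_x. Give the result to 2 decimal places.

l_2 = 0.579. Conditional survival from age 2 to x is l_x / l_2.
  x=2: (0.579/0.579) × 7.0 = 7.0000
  x=3: (0.443/0.579) × 8.9 = 6.8095
  x=4: (0.304/0.579) × 10.0 = 5.2504
  x=5: (0.252/0.579) × 6.5 = 2.8290
  x=6: (0.150/0.579) × 6.2 = 1.6062
  x=7: (0.104/0.579) × 4.1 = 0.7364
Sum = 7.0000 + 6.8095 + 5.2504 + 2.8290 + 1.6062 + 0.7364 = 24.2316

24.23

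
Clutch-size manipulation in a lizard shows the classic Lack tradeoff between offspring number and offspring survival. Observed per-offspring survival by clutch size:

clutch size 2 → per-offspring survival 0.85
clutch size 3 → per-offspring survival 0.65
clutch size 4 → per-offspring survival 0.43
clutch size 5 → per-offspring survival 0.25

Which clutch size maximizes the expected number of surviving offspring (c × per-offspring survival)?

3

Expected surviving offspring = c × s(c):
  c=2: 2 × 0.85 = 1.700
  c=3: 3 × 0.65 = 1.950
  c=4: 4 × 0.43 = 1.720
  c=5: 5 × 0.25 = 1.250
Maximum at c = 3 (1.950 surviving offspring).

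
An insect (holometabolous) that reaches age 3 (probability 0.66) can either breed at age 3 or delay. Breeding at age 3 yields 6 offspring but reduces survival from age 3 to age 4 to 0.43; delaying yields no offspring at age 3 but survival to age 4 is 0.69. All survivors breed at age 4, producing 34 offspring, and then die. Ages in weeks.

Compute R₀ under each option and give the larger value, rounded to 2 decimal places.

15.48

breed at age 3: R₀ = 0.66 × (6 + 0.43 × 34) = 0.66 × 20.6200 = 13.6092
delay to age 4: R₀ = 0.66 × (0.69 × 34) = 0.66 × 23.4600 = 15.4836
Higher: delay to age 4 (15.4836).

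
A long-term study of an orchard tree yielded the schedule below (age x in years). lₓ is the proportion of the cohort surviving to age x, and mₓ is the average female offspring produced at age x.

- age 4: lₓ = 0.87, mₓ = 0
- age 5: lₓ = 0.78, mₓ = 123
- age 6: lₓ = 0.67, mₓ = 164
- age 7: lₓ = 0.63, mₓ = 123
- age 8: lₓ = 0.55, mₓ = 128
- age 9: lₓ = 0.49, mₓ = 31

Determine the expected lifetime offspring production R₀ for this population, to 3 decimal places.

368.900

R₀ = Σ lₓ mₓ:
  age 4: 0.87 × 0 = 0.0000
  age 5: 0.78 × 123 = 95.9400
  age 6: 0.67 × 164 = 109.8800
  age 7: 0.63 × 123 = 77.4900
  age 8: 0.55 × 128 = 70.4000
  age 9: 0.49 × 31 = 15.1900
R₀ = 0.0000 + 95.9400 + 109.8800 + 77.4900 + 70.4000 + 15.1900 = 368.9000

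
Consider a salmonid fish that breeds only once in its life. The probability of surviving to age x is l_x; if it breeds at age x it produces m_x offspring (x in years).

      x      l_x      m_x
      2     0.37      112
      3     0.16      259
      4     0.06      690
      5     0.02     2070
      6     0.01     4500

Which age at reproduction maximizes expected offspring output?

Expected offspring if breeding at age x = l_x × m_x:
  age 2: 0.37 × 112 = 41.440
  age 3: 0.16 × 259 = 41.440
  age 4: 0.06 × 690 = 41.400
  age 5: 0.02 × 2070 = 41.400
  age 6: 0.01 × 4500 = 45.000
Maximum at age 6 (45.000).

6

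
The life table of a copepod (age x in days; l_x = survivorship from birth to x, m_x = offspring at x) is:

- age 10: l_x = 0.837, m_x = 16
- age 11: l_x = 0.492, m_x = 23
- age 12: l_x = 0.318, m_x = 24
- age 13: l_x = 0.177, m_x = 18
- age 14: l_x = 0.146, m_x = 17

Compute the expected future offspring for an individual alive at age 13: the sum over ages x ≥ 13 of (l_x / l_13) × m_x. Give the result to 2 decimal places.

32.02

l_13 = 0.177. Conditional survival from age 13 to x is l_x / l_13.
  x=13: (0.177/0.177) × 18 = 18.0000
  x=14: (0.146/0.177) × 17 = 14.0226
Sum = 18.0000 + 14.0226 = 32.0226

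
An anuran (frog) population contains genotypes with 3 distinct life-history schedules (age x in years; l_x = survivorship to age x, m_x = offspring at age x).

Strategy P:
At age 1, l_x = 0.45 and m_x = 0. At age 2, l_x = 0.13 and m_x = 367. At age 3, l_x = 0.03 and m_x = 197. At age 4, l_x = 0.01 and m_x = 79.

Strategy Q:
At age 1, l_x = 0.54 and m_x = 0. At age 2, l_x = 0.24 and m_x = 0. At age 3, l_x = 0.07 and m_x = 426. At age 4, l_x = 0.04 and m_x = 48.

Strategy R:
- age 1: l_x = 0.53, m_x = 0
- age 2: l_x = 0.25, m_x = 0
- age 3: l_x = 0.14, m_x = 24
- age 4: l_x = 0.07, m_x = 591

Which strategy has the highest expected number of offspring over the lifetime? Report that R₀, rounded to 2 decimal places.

54.41

Strategy P: R₀ = 0.45×0 + 0.13×367 + 0.03×197 + 0.01×79 = 54.4100
Strategy Q: R₀ = 0.54×0 + 0.24×0 + 0.07×426 + 0.04×48 = 31.7400
Strategy R: R₀ = 0.53×0 + 0.25×0 + 0.14×24 + 0.07×591 = 44.7300
Highest R₀: strategy P with 54.4100.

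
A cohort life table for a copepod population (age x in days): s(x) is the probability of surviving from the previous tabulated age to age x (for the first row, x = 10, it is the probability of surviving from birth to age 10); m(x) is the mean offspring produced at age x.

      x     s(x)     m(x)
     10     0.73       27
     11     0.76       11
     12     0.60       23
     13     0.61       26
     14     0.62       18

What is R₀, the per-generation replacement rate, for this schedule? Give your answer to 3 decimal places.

41.015

Survivorship from birth: l_x = s_10·s_11·…·s_x.
  l_10 = 0.73000
  l_11 = 0.55480
  l_12 = 0.33288
  l_13 = 0.20306
  l_14 = 0.12590
R₀ = Σ l_x m(x):
  age 10: 0.73000 × 27 = 19.7100
  age 11: 0.55480 × 11 = 6.1028
  age 12: 0.33288 × 23 = 7.6562
  age 13: 0.20306 × 26 = 5.2796
  age 14: 0.12590 × 18 = 2.2662
R₀ = 19.7100 + 6.1028 + 7.6562 + 5.2796 + 2.2662 = 41.0148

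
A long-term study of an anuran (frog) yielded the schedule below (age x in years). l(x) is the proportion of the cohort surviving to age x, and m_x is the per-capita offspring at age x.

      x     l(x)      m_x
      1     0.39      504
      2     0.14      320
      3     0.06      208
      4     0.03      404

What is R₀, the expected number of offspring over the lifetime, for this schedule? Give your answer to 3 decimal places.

R₀ = Σ l(x) m_x:
  age 1: 0.39 × 504 = 196.5600
  age 2: 0.14 × 320 = 44.8000
  age 3: 0.06 × 208 = 12.4800
  age 4: 0.03 × 404 = 12.1200
R₀ = 196.5600 + 44.8000 + 12.4800 + 12.1200 = 265.9600

265.960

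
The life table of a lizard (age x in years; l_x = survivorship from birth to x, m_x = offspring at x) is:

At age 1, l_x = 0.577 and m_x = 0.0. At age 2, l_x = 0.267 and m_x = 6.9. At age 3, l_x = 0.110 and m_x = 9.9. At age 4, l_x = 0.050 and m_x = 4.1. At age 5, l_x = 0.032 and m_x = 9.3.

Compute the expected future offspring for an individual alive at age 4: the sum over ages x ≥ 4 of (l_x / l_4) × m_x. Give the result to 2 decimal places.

l_4 = 0.050. Conditional survival from age 4 to x is l_x / l_4.
  x=4: (0.050/0.050) × 4.1 = 4.1000
  x=5: (0.032/0.050) × 9.3 = 5.9520
Sum = 4.1000 + 5.9520 = 10.0520

10.05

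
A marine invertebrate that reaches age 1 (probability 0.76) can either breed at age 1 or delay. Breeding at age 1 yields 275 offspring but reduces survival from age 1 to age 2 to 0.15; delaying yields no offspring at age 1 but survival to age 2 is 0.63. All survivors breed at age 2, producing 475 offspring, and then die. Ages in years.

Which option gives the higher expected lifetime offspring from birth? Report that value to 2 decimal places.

breed at age 1: R₀ = 0.76 × (275 + 0.15 × 475) = 0.76 × 346.2500 = 263.1500
delay to age 2: R₀ = 0.76 × (0.63 × 475) = 0.76 × 299.2500 = 227.4300
Higher: breed at age 1 (263.1500).

263.15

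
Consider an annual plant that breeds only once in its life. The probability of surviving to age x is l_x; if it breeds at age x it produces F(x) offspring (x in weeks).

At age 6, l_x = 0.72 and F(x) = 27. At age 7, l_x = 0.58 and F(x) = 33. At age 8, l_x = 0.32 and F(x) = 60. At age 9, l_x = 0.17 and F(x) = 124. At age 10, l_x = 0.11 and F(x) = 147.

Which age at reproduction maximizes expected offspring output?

9

Expected offspring if breeding at age x = l_x × F(x):
  age 6: 0.72 × 27 = 19.440
  age 7: 0.58 × 33 = 19.140
  age 8: 0.32 × 60 = 19.200
  age 9: 0.17 × 124 = 21.080
  age 10: 0.11 × 147 = 16.170
Maximum at age 9 (21.080).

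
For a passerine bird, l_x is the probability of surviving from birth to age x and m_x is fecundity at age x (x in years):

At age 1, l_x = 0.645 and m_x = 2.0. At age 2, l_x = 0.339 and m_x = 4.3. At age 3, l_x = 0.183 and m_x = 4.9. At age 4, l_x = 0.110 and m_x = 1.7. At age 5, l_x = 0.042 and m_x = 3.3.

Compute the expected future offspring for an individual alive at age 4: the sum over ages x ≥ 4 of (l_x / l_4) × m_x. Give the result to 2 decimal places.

l_4 = 0.110. Conditional survival from age 4 to x is l_x / l_4.
  x=4: (0.110/0.110) × 1.7 = 1.7000
  x=5: (0.042/0.110) × 3.3 = 1.2600
Sum = 1.7000 + 1.2600 = 2.9600

2.96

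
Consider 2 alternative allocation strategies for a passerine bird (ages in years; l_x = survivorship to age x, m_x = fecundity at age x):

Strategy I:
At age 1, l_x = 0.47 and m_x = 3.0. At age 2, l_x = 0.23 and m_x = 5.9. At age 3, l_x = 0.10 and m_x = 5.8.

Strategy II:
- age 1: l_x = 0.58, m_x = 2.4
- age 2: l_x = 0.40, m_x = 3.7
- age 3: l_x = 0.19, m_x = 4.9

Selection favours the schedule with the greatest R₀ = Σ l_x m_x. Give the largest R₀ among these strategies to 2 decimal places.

3.80

Strategy I: R₀ = 0.47×3.0 + 0.23×5.9 + 0.10×5.8 = 3.3470
Strategy II: R₀ = 0.58×2.4 + 0.40×3.7 + 0.19×4.9 = 3.8030
Highest R₀: strategy II with 3.8030.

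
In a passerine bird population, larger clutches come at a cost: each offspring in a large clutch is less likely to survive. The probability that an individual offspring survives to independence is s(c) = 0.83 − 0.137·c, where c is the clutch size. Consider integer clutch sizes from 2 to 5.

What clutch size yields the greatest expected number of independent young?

Expected independent young = c × s(c):
  c=2: 2 × 0.556 = 1.112
  c=3: 3 × 0.419 = 1.257
  c=4: 4 × 0.282 = 1.128
  c=5: 5 × 0.145 = 0.725
Maximum at c = 3 (1.257 independent young).

3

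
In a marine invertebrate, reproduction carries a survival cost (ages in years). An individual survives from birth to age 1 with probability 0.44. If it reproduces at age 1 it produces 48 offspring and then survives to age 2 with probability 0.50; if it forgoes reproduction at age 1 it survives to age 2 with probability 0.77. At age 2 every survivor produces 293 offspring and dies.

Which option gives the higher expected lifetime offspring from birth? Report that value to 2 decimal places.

99.27

breed at age 1: R₀ = 0.44 × (48 + 0.50 × 293) = 0.44 × 194.5000 = 85.5800
delay to age 2: R₀ = 0.44 × (0.77 × 293) = 0.44 × 225.6100 = 99.2684
Higher: delay to age 2 (99.2684).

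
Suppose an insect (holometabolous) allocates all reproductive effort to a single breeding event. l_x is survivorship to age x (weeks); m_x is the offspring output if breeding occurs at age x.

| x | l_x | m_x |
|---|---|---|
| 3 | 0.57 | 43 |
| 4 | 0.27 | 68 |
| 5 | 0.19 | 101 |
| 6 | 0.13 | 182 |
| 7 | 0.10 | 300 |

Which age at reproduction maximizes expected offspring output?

Expected offspring if breeding at age x = l_x × m_x:
  age 3: 0.57 × 43 = 24.510
  age 4: 0.27 × 68 = 18.360
  age 5: 0.19 × 101 = 19.190
  age 6: 0.13 × 182 = 23.660
  age 7: 0.10 × 300 = 30.000
Maximum at age 7 (30.000).

7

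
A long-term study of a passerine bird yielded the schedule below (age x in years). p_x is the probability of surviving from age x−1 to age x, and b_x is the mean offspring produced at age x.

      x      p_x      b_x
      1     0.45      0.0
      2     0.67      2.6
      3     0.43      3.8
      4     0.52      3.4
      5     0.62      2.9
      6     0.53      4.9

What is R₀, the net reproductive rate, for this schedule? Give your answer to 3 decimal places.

1.736

Survivorship from birth: l_x = p_1·p_2·…·p_x.
  l_1 = 0.45000
  l_2 = 0.30150
  l_3 = 0.12965
  l_4 = 0.06742
  l_5 = 0.04180
  l_6 = 0.02215
R₀ = Σ l_x b_x:
  age 1: 0.45000 × 0.0 = 0.0000
  age 2: 0.30150 × 2.6 = 0.7839
  age 3: 0.12965 × 3.8 = 0.4927
  age 4: 0.06742 × 3.4 = 0.2292
  age 5: 0.04180 × 2.9 = 0.1212
  age 6: 0.02215 × 4.9 = 0.1085
R₀ = 0.0000 + 0.7839 + 0.4927 + 0.2292 + 0.1212 + 0.1085 = 1.7356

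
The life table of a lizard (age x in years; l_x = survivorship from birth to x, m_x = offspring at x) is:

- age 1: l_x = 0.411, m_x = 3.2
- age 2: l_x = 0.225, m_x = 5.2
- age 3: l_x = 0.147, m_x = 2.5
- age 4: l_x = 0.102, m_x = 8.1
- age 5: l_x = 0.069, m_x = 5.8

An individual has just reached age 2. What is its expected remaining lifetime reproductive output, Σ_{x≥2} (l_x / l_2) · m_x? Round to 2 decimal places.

l_2 = 0.225. Conditional survival from age 2 to x is l_x / l_2.
  x=2: (0.225/0.225) × 5.2 = 5.2000
  x=3: (0.147/0.225) × 2.5 = 1.6333
  x=4: (0.102/0.225) × 8.1 = 3.6720
  x=5: (0.069/0.225) × 5.8 = 1.7787
Sum = 5.2000 + 1.6333 + 3.6720 + 1.7787 = 12.2840

12.28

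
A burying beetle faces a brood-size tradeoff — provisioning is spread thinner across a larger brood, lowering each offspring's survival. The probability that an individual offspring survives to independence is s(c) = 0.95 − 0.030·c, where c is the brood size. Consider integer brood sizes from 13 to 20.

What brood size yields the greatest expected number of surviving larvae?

Expected surviving larvae = c × s(c):
  c=13: 13 × 0.560 = 7.280
  c=14: 14 × 0.530 = 7.420
  c=15: 15 × 0.500 = 7.500
  c=16: 16 × 0.470 = 7.520
  c=17: 17 × 0.440 = 7.480
  c=18: 18 × 0.410 = 7.380
  c=19: 19 × 0.380 = 7.220
  c=20: 20 × 0.350 = 7.000
Maximum at c = 16 (7.520 surviving larvae).

16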